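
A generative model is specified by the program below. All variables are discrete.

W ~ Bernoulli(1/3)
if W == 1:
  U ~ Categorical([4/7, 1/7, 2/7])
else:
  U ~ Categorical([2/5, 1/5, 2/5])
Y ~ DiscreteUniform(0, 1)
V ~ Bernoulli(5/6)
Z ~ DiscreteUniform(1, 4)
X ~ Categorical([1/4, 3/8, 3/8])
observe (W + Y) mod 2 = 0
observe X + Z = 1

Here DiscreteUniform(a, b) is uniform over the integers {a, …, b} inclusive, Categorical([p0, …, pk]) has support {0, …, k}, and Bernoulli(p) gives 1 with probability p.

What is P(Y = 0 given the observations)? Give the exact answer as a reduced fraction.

P(Y = 0 | obs) = 2/3

Enumerate traces; 12 have nonzero weight after conditioning:
  (W=0, U=0, Y=0, V=0, Z=1, X=0) weight 1/720
  (W=0, U=0, Y=0, V=1, Z=1, X=0) weight 1/144
  (W=0, U=1, Y=0, V=0, Z=1, X=0) weight 1/1440
  (W=0, U=1, Y=0, V=1, Z=1, X=0) weight 1/288
  (W=0, U=2, Y=0, V=0, Z=1, X=0) weight 1/720
  (W=0, U=2, Y=0, V=1, Z=1, X=0) weight 1/144
  (W=1, U=0, Y=1, V=0, Z=1, X=0) weight 1/1008
  (W=1, U=0, Y=1, V=1, Z=1, X=0) weight 5/1008
  … 4 more
Group by Y:
  weight(Y=0) = 1/48
  weight(Y=1) = 1/96
Total weight = 1/48 + 1/96 = 1/32
P(Y=0 | obs) = 1/48 / 1/32 = 2/3
P(Y=1 | obs) = 1/96 / 1/32 = 1/3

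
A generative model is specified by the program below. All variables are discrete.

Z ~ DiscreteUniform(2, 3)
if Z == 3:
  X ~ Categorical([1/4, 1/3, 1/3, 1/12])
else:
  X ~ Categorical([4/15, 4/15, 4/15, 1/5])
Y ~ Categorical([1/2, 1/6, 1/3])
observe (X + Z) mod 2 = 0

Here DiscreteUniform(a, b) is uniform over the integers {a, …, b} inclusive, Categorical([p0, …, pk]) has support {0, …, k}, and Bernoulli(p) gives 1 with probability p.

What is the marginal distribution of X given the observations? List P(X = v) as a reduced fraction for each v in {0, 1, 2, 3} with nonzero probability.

P(X=0) = 16/57, P(X=1) = 20/57, P(X=2) = 16/57, P(X=3) = 5/57

Enumerate traces; 12 have nonzero weight after conditioning:
  (Z=2, X=0, Y=0) weight 1/15
  (Z=2, X=0, Y=1) weight 1/45
  (Z=2, X=0, Y=2) weight 2/45
  (Z=2, X=2, Y=0) weight 1/15
  (Z=2, X=2, Y=1) weight 1/45
  (Z=2, X=2, Y=2) weight 2/45
  (Z=3, X=1, Y=0) weight 1/12
  (Z=3, X=1, Y=1) weight 1/36
  (Z=3, X=3, Y=0) weight 1/48
  … 3 more
Group by X:
  weight(X=0) = 2/15
  weight(X=1) = 1/6
  weight(X=2) = 2/15
  weight(X=3) = 1/24
Total weight = 2/15 + 1/6 + 2/15 + 1/24 = 19/40
P(X=0 | obs) = 2/15 / 19/40 = 16/57
P(X=1 | obs) = 1/6 / 19/40 = 20/57
P(X=2 | obs) = 2/15 / 19/40 = 16/57
P(X=3 | obs) = 1/24 / 19/40 = 5/57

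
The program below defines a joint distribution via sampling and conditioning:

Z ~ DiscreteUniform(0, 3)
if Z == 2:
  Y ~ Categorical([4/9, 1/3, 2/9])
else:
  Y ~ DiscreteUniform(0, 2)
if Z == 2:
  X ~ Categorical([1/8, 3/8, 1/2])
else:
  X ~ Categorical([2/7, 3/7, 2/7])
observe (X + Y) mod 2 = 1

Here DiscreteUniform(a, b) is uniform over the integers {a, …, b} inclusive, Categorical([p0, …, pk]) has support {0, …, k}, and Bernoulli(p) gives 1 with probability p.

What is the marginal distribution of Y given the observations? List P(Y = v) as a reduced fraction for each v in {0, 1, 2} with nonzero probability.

P(Y=0) = 100/317, P(Y=1) = 131/317, P(Y=2) = 86/317

Enumerate traces; 16 have nonzero weight after conditioning:
  (Z=0, Y=0, X=1) weight 1/28
  (Z=0, Y=1, X=0) weight 1/42
  (Z=0, Y=1, X=2) weight 1/42
  (Z=0, Y=2, X=1) weight 1/28
  (Z=1, Y=0, X=1) weight 1/28
  (Z=1, Y=1, X=0) weight 1/42
  (Z=1, Y=1, X=2) weight 1/42
  (Z=1, Y=2, X=1) weight 1/28
  … 8 more
Group by Y:
  weight(Y=0) = 25/168
  weight(Y=1) = 131/672
  weight(Y=2) = 43/336
Total weight = 25/168 + 131/672 + 43/336 = 317/672
P(Y=0 | obs) = 25/168 / 317/672 = 100/317
P(Y=1 | obs) = 131/672 / 317/672 = 131/317
P(Y=2 | obs) = 43/336 / 317/672 = 86/317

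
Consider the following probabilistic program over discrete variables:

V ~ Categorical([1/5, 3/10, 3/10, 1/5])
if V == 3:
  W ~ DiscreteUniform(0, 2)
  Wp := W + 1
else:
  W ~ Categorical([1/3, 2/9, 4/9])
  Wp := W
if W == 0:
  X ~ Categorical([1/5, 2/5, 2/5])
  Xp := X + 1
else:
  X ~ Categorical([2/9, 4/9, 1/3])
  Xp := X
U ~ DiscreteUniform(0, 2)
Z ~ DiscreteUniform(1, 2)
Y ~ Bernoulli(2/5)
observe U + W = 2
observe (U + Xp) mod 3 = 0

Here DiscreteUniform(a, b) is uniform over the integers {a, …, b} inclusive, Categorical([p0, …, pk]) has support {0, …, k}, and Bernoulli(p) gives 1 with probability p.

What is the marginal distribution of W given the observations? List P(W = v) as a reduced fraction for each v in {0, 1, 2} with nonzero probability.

Enumerate traces; 48 have nonzero weight after conditioning:
  (V=0, W=0, X=0, U=2, Z=1, Y=0) weight 1/750
  (V=0, W=0, X=0, U=2, Z=1, Y=1) weight 1/1125
  (V=0, W=0, X=0, U=2, Z=2, Y=0) weight 1/750
  (V=0, W=0, X=0, U=2, Z=2, Y=1) weight 1/1125
  (V=0, W=1, X=2, U=1, Z=1, Y=0) weight 1/675
  (V=0, W=1, X=2, U=1, Z=1, Y=1) weight 2/2025
  (V=0, W=1, X=2, U=1, Z=2, Y=0) weight 1/675
  (V=0, W=1, X=2, U=1, Z=2, Y=1) weight 2/2025
  (V=0, W=2, X=0, U=0, Z=1, Y=0) weight 4/2025
  … 39 more
Group by W:
  weight(W=0) = 1/45
  weight(W=1) = 11/405
  weight(W=2) = 38/1215
Total weight = 1/45 + 11/405 + 38/1215 = 98/1215
P(W=0 | obs) = 1/45 / 98/1215 = 27/98
P(W=1 | obs) = 11/405 / 98/1215 = 33/98
P(W=2 | obs) = 38/1215 / 98/1215 = 19/49

P(W=0) = 27/98, P(W=1) = 33/98, P(W=2) = 19/49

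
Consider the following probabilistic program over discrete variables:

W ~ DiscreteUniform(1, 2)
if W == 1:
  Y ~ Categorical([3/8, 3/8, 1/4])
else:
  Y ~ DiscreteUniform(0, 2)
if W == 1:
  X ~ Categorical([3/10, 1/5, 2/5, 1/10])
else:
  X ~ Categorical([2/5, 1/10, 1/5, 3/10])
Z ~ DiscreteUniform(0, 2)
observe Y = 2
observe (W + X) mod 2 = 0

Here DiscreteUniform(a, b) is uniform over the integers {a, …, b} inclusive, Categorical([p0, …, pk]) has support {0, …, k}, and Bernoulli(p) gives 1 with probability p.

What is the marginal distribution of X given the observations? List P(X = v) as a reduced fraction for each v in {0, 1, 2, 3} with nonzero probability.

P(X=0) = 16/33, P(X=1) = 2/11, P(X=2) = 8/33, P(X=3) = 1/11

Enumerate traces; 12 have nonzero weight after conditioning:
  (W=1, Y=2, X=1, Z=0) weight 1/120
  (W=1, Y=2, X=1, Z=1) weight 1/120
  (W=1, Y=2, X=1, Z=2) weight 1/120
  (W=1, Y=2, X=3, Z=0) weight 1/240
  (W=1, Y=2, X=3, Z=1) weight 1/240
  (W=1, Y=2, X=3, Z=2) weight 1/240
  (W=2, Y=2, X=0, Z=0) weight 1/45
  (W=2, Y=2, X=0, Z=1) weight 1/45
  (W=2, Y=2, X=2, Z=0) weight 1/90
  … 3 more
Group by X:
  weight(X=0) = 1/15
  weight(X=1) = 1/40
  weight(X=2) = 1/30
  weight(X=3) = 1/80
Total weight = 1/15 + 1/40 + 1/30 + 1/80 = 11/80
P(X=0 | obs) = 1/15 / 11/80 = 16/33
P(X=1 | obs) = 1/40 / 11/80 = 2/11
P(X=2 | obs) = 1/30 / 11/80 = 8/33
P(X=3 | obs) = 1/80 / 11/80 = 1/11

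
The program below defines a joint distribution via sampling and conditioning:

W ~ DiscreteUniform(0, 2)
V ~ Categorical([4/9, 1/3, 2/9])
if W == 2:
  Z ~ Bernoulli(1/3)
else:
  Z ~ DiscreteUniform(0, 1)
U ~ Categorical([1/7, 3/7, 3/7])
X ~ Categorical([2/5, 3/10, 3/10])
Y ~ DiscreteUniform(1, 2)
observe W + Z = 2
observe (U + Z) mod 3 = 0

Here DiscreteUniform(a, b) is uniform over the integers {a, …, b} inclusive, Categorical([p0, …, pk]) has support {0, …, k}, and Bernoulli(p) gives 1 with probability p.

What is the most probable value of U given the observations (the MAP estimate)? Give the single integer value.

Enumerate traces; 36 have nonzero weight after conditioning:
  (W=1, V=0, Z=1, U=2, X=0, Y=1) weight 2/315
  (W=1, V=0, Z=1, U=2, X=0, Y=2) weight 2/315
  (W=1, V=0, Z=1, U=2, X=1, Y=1) weight 1/210
  (W=1, V=0, Z=1, U=2, X=1, Y=2) weight 1/210
  (W=1, V=0, Z=1, U=2, X=2, Y=1) weight 1/210
  (W=1, V=0, Z=1, U=2, X=2, Y=2) weight 1/210
  (W=1, V=1, Z=1, U=2, X=0, Y=1) weight 1/210
  (W=1, V=1, Z=1, U=2, X=0, Y=2) weight 1/210
  (W=2, V=0, Z=0, U=0, X=0, Y=1) weight 8/2835
  … 27 more
Group by U:
  weight(U=0) = 2/63
  weight(U=2) = 1/14
Total weight = 2/63 + 1/14 = 13/126
P(U=0 | obs) = 2/63 / 13/126 = 4/13
P(U=2 | obs) = 1/14 / 13/126 = 9/13
argmax = 2

argmax_v P(U = v | obs) = 2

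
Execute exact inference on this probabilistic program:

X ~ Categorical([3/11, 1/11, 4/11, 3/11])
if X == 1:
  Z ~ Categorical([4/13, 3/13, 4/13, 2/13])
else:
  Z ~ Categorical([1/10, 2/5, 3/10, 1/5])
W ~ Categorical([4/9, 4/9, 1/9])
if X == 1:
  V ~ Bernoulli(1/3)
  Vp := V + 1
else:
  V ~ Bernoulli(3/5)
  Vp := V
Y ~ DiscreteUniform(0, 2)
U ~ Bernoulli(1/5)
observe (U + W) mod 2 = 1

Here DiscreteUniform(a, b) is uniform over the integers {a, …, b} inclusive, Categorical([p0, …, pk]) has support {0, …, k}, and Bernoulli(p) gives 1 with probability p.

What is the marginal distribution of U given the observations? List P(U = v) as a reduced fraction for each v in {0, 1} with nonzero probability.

Enumerate traces; 288 have nonzero weight after conditioning:
  (X=0, Z=0, W=0, V=0, Y=0, U=1) weight 4/12375
  (X=0, Z=0, W=0, V=0, Y=1, U=1) weight 4/12375
  (X=0, Z=0, W=0, V=0, Y=2, U=1) weight 4/12375
  (X=0, Z=0, W=0, V=1, Y=0, U=1) weight 2/4125
  (X=0, Z=0, W=0, V=1, Y=1, U=1) weight 2/4125
  (X=0, Z=0, W=0, V=1, Y=2, U=1) weight 2/4125
  (X=0, Z=0, W=1, V=0, Y=0, U=0) weight 16/12375
  (X=0, Z=0, W=1, V=0, Y=1, U=0) weight 16/12375
  … 280 more
Group by U:
  weight(U=0) = 16/45
  weight(U=1) = 1/9
Total weight = 16/45 + 1/9 = 7/15
P(U=0 | obs) = 16/45 / 7/15 = 16/21
P(U=1 | obs) = 1/9 / 7/15 = 5/21

P(U=0) = 16/21, P(U=1) = 5/21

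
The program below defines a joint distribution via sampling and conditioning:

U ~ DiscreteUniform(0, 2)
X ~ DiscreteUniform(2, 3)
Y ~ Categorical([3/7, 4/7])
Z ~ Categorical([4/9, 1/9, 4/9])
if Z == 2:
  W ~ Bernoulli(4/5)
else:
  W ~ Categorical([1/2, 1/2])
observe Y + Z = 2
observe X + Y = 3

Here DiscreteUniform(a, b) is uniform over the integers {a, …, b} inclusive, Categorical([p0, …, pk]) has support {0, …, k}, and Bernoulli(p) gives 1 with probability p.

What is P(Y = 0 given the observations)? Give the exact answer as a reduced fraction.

Enumerate traces; 12 have nonzero weight after conditioning:
  (U=0, X=2, Y=1, Z=1, W=0) weight 1/189
  (U=0, X=2, Y=1, Z=1, W=1) weight 1/189
  (U=0, X=3, Y=0, Z=2, W=0) weight 2/315
  (U=0, X=3, Y=0, Z=2, W=1) weight 8/315
  (U=1, X=2, Y=1, Z=1, W=0) weight 1/189
  (U=1, X=2, Y=1, Z=1, W=1) weight 1/189
  (U=1, X=3, Y=0, Z=2, W=0) weight 2/315
  (U=1, X=3, Y=0, Z=2, W=1) weight 8/315
  … 4 more
Group by Y:
  weight(Y=0) = 2/21
  weight(Y=1) = 2/63
Total weight = 2/21 + 2/63 = 8/63
P(Y=0 | obs) = 2/21 / 8/63 = 3/4
P(Y=1 | obs) = 2/63 / 8/63 = 1/4

P(Y = 0 | obs) = 3/4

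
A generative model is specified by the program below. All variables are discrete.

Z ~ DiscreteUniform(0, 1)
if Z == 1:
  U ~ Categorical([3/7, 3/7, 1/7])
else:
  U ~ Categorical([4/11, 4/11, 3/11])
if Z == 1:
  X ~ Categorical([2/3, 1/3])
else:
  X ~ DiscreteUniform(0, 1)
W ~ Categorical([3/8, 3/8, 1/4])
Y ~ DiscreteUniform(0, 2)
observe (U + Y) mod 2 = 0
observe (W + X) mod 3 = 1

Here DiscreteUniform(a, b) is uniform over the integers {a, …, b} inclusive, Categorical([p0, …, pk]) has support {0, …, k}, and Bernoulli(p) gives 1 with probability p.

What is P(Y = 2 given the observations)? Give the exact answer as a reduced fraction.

Enumerate traces; 20 have nonzero weight after conditioning:
  (Z=0, U=0, X=0, W=1, Y=0) weight 1/88
  (Z=0, U=0, X=0, W=1, Y=2) weight 1/88
  (Z=0, U=0, X=1, W=0, Y=0) weight 1/88
  (Z=0, U=0, X=1, W=0, Y=2) weight 1/88
  (Z=0, U=1, X=0, W=1, Y=1) weight 1/88
  (Z=0, U=1, X=1, W=0, Y=1) weight 1/88
  (Z=0, U=2, X=0, W=1, Y=0) weight 3/352
  (Z=0, U=2, X=0, W=1, Y=2) weight 3/352
  … 12 more
Group by Y:
  weight(Y=0) = 93/1232
  weight(Y=1) = 61/1232
  weight(Y=2) = 93/1232
Total weight = 93/1232 + 61/1232 + 93/1232 = 247/1232
P(Y=0 | obs) = 93/1232 / 247/1232 = 93/247
P(Y=1 | obs) = 61/1232 / 247/1232 = 61/247
P(Y=2 | obs) = 93/1232 / 247/1232 = 93/247

P(Y = 2 | obs) = 93/247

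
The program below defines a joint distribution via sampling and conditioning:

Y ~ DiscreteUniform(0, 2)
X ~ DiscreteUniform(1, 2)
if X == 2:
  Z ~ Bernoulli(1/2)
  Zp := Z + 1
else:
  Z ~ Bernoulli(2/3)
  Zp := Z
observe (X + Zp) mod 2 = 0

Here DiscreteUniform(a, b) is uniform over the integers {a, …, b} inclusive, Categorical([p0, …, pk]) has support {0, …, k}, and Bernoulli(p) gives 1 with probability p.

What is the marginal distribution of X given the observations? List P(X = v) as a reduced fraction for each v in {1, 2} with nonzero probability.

Enumerate traces; 6 have nonzero weight after conditioning:
  (Y=0, X=1, Z=1) weight 1/9
  (Y=0, X=2, Z=1) weight 1/12
  (Y=1, X=1, Z=1) weight 1/9
  (Y=1, X=2, Z=1) weight 1/12
  (Y=2, X=1, Z=1) weight 1/9
  (Y=2, X=2, Z=1) weight 1/12
Group by X:
  weight(X=1) = 1/3
  weight(X=2) = 1/4
Total weight = 1/3 + 1/4 = 7/12
P(X=1 | obs) = 1/3 / 7/12 = 4/7
P(X=2 | obs) = 1/4 / 7/12 = 3/7

P(X=1) = 4/7, P(X=2) = 3/7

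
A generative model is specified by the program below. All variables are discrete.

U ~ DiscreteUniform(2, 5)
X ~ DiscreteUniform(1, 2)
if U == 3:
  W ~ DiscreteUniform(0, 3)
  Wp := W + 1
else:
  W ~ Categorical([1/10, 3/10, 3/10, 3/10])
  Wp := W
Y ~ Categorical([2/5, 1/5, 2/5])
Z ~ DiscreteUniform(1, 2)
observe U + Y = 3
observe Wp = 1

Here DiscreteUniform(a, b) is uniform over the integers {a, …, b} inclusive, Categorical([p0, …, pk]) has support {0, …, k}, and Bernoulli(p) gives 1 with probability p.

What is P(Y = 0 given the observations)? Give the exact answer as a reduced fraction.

P(Y = 0 | obs) = 5/8

Enumerate traces; 8 have nonzero weight after conditioning:
  (U=2, X=1, W=1, Y=1, Z=1) weight 3/800
  (U=2, X=1, W=1, Y=1, Z=2) weight 3/800
  (U=2, X=2, W=1, Y=1, Z=1) weight 3/800
  (U=2, X=2, W=1, Y=1, Z=2) weight 3/800
  (U=3, X=1, W=0, Y=0, Z=1) weight 1/160
  (U=3, X=1, W=0, Y=0, Z=2) weight 1/160
  (U=3, X=2, W=0, Y=0, Z=1) weight 1/160
  (U=3, X=2, W=0, Y=0, Z=2) weight 1/160
Group by Y:
  weight(Y=0) = 1/40
  weight(Y=1) = 3/200
Total weight = 1/40 + 3/200 = 1/25
P(Y=0 | obs) = 1/40 / 1/25 = 5/8
P(Y=1 | obs) = 3/200 / 1/25 = 3/8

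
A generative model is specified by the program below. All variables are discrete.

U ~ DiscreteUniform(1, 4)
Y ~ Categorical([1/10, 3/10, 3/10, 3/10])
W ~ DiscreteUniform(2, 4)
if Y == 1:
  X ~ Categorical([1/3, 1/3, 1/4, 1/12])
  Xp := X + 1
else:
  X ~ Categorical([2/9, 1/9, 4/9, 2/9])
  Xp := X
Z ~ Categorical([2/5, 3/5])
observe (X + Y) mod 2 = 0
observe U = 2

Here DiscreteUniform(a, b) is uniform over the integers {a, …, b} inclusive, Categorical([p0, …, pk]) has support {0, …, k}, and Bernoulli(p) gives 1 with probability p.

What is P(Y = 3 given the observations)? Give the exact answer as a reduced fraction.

P(Y = 3 | obs) = 12/59

Enumerate traces; 48 have nonzero weight after conditioning:
  (U=2, Y=0, W=2, X=0, Z=0) weight 1/1350
  (U=2, Y=0, W=2, X=0, Z=1) weight 1/900
  (U=2, Y=0, W=2, X=2, Z=0) weight 1/675
  (U=2, Y=0, W=2, X=2, Z=1) weight 1/450
  (U=2, Y=0, W=3, X=0, Z=0) weight 1/1350
  (U=2, Y=0, W=3, X=0, Z=1) weight 1/900
  (U=2, Y=0, W=3, X=2, Z=0) weight 1/675
  (U=2, Y=0, W=3, X=2, Z=1) weight 1/450
  (U=2, Y=1, W=2, X=1, Z=0) weight 1/300
  (U=2, Y=2, W=2, X=0, Z=0) weight 1/450
  … 38 more
Group by Y:
  weight(Y=0) = 1/60
  weight(Y=1) = 1/32
  weight(Y=2) = 1/20
  weight(Y=3) = 1/40
Total weight = 1/60 + 1/32 + 1/20 + 1/40 = 59/480
P(Y=0 | obs) = 1/60 / 59/480 = 8/59
P(Y=1 | obs) = 1/32 / 59/480 = 15/59
P(Y=2 | obs) = 1/20 / 59/480 = 24/59
P(Y=3 | obs) = 1/40 / 59/480 = 12/59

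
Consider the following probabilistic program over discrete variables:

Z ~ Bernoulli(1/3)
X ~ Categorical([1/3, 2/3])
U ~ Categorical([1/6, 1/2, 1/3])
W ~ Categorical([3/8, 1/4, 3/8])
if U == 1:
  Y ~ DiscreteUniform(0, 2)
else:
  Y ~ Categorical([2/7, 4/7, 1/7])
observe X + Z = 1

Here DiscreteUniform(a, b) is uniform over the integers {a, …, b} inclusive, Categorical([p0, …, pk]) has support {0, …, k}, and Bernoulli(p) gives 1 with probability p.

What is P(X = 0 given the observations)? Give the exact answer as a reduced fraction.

P(X = 0 | obs) = 1/5

Enumerate traces; 54 have nonzero weight after conditioning:
  (Z=0, X=1, U=0, W=0, Y=0) weight 1/126
  (Z=0, X=1, U=0, W=0, Y=1) weight 1/63
  (Z=0, X=1, U=0, W=0, Y=2) weight 1/252
  (Z=0, X=1, U=0, W=1, Y=0) weight 1/189
  (Z=0, X=1, U=0, W=1, Y=1) weight 2/189
  (Z=0, X=1, U=0, W=1, Y=2) weight 1/378
  (Z=0, X=1, U=0, W=2, Y=0) weight 1/126
  (Z=0, X=1, U=0, W=2, Y=1) weight 1/63
  (Z=1, X=0, U=0, W=0, Y=0) weight 1/504
  … 45 more
Group by X:
  weight(X=0) = 1/9
  weight(X=1) = 4/9
Total weight = 1/9 + 4/9 = 5/9
P(X=0 | obs) = 1/9 / 5/9 = 1/5
P(X=1 | obs) = 4/9 / 5/9 = 4/5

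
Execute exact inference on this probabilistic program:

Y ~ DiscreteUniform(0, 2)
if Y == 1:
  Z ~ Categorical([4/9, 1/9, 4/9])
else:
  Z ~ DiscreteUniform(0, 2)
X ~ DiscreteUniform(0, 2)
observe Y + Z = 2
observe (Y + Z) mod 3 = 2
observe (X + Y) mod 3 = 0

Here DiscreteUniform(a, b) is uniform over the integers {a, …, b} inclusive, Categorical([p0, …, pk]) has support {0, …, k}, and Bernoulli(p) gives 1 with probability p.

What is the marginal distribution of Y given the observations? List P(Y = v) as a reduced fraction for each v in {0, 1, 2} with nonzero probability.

Enumerate traces; 3 have nonzero weight after conditioning:
  (Y=0, Z=2, X=0) weight 1/27
  (Y=1, Z=1, X=2) weight 1/81
  (Y=2, Z=0, X=1) weight 1/27
Group by Y:
  weight(Y=0) = 1/27
  weight(Y=1) = 1/81
  weight(Y=2) = 1/27
Total weight = 1/27 + 1/81 + 1/27 = 7/81
P(Y=0 | obs) = 1/27 / 7/81 = 3/7
P(Y=1 | obs) = 1/81 / 7/81 = 1/7
P(Y=2 | obs) = 1/27 / 7/81 = 3/7

P(Y=0) = 3/7, P(Y=1) = 1/7, P(Y=2) = 3/7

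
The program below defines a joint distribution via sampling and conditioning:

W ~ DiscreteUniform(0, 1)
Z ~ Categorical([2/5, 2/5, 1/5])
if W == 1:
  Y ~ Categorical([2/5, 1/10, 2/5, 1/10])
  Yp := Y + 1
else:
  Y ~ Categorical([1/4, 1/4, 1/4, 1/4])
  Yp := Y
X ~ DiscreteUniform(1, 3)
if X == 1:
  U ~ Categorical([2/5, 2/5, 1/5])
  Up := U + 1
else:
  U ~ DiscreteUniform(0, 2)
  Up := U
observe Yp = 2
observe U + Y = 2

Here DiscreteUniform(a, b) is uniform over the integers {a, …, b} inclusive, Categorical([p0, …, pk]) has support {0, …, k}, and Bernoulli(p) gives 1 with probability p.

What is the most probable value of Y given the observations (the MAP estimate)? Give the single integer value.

argmax_v P(Y = v | obs) = 2

Enumerate traces; 18 have nonzero weight after conditioning:
  (W=0, Z=0, Y=2, X=1, U=0) weight 1/150
  (W=0, Z=0, Y=2, X=2, U=0) weight 1/180
  (W=0, Z=0, Y=2, X=3, U=0) weight 1/180
  (W=0, Z=1, Y=2, X=1, U=0) weight 1/150
  (W=0, Z=1, Y=2, X=2, U=0) weight 1/180
  (W=0, Z=1, Y=2, X=3, U=0) weight 1/180
  (W=0, Z=2, Y=2, X=1, U=0) weight 1/300
  (W=0, Z=2, Y=2, X=2, U=0) weight 1/360
  (W=1, Z=0, Y=1, X=1, U=1) weight 1/375
  … 9 more
Group by Y:
  weight(Y=1) = 4/225
  weight(Y=2) = 2/45
Total weight = 4/225 + 2/45 = 14/225
P(Y=1 | obs) = 4/225 / 14/225 = 2/7
P(Y=2 | obs) = 2/45 / 14/225 = 5/7
argmax = 2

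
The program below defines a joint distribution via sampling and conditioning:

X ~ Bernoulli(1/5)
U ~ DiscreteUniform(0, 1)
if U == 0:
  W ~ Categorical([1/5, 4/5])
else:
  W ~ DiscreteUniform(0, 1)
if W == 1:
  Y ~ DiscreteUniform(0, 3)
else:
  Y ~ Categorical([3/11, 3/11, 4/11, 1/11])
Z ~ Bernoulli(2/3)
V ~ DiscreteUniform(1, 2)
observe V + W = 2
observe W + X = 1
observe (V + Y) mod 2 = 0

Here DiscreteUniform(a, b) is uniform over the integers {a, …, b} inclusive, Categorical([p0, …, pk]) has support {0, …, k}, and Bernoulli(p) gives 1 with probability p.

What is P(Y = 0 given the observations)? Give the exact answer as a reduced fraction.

P(Y = 0 | obs) = 21/335

Enumerate traces; 16 have nonzero weight after conditioning:
  (X=0, U=0, W=1, Y=1, Z=0, V=1) weight 1/75
  (X=0, U=0, W=1, Y=1, Z=1, V=1) weight 2/75
  (X=0, U=0, W=1, Y=3, Z=0, V=1) weight 1/75
  (X=0, U=0, W=1, Y=3, Z=1, V=1) weight 2/75
  (X=0, U=1, W=1, Y=1, Z=0, V=1) weight 1/120
  (X=0, U=1, W=1, Y=1, Z=1, V=1) weight 1/60
  (X=0, U=1, W=1, Y=3, Z=0, V=1) weight 1/120
  (X=0, U=1, W=1, Y=3, Z=1, V=1) weight 1/60
  (X=1, U=0, W=0, Y=0, Z=0, V=2) weight 1/1100
  (X=1, U=0, W=0, Y=2, Z=0, V=2) weight 1/825
  … 6 more
Group by Y:
  weight(Y=0) = 21/2200
  weight(Y=1) = 13/200
  weight(Y=2) = 7/550
  weight(Y=3) = 13/200
Total weight = 21/2200 + 13/200 + 7/550 + 13/200 = 67/440
P(Y=0 | obs) = 21/2200 / 67/440 = 21/335
P(Y=1 | obs) = 13/200 / 67/440 = 143/335
P(Y=2 | obs) = 7/550 / 67/440 = 28/335
P(Y=3 | obs) = 13/200 / 67/440 = 143/335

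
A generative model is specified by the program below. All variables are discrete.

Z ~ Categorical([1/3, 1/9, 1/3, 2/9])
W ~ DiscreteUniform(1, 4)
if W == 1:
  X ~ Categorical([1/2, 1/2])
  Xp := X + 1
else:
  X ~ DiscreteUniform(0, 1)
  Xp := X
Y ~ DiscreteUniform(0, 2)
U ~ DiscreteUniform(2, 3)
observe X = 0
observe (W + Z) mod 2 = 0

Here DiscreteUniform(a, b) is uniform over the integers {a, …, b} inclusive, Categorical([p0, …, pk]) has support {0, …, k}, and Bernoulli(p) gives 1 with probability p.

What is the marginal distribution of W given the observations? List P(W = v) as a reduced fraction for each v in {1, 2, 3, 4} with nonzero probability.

Enumerate traces; 48 have nonzero weight after conditioning:
  (Z=0, W=2, X=0, Y=0, U=2) weight 1/144
  (Z=0, W=2, X=0, Y=0, U=3) weight 1/144
  (Z=0, W=2, X=0, Y=1, U=2) weight 1/144
  (Z=0, W=2, X=0, Y=1, U=3) weight 1/144
  (Z=0, W=2, X=0, Y=2, U=2) weight 1/144
  (Z=0, W=2, X=0, Y=2, U=3) weight 1/144
  (Z=0, W=4, X=0, Y=0, U=2) weight 1/144
  (Z=0, W=4, X=0, Y=0, U=3) weight 1/144
  (Z=1, W=1, X=0, Y=0, U=2) weight 1/432
  (Z=1, W=3, X=0, Y=0, U=2) weight 1/432
  … 38 more
Group by W:
  weight(W=1) = 1/24
  weight(W=2) = 1/12
  weight(W=3) = 1/24
  weight(W=4) = 1/12
Total weight = 1/24 + 1/12 + 1/24 + 1/12 = 1/4
P(W=1 | obs) = 1/24 / 1/4 = 1/6
P(W=2 | obs) = 1/12 / 1/4 = 1/3
P(W=3 | obs) = 1/24 / 1/4 = 1/6
P(W=4 | obs) = 1/12 / 1/4 = 1/3

P(W=1) = 1/6, P(W=2) = 1/3, P(W=3) = 1/6, P(W=4) = 1/3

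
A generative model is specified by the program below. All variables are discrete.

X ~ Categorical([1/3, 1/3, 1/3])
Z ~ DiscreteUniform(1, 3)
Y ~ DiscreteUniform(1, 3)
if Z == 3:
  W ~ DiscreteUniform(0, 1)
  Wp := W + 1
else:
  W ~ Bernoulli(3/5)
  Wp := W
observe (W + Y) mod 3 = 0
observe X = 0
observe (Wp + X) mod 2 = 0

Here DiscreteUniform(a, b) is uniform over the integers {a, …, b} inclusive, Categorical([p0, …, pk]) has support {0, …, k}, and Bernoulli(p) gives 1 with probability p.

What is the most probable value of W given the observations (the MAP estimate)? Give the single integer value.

argmax_v P(W = v | obs) = 0

Enumerate traces; 3 have nonzero weight after conditioning:
  (X=0, Z=1, Y=3, W=0) weight 2/135
  (X=0, Z=2, Y=3, W=0) weight 2/135
  (X=0, Z=3, Y=2, W=1) weight 1/54
Group by W:
  weight(W=0) = 4/135
  weight(W=1) = 1/54
Total weight = 4/135 + 1/54 = 13/270
P(W=0 | obs) = 4/135 / 13/270 = 8/13
P(W=1 | obs) = 1/54 / 13/270 = 5/13
argmax = 0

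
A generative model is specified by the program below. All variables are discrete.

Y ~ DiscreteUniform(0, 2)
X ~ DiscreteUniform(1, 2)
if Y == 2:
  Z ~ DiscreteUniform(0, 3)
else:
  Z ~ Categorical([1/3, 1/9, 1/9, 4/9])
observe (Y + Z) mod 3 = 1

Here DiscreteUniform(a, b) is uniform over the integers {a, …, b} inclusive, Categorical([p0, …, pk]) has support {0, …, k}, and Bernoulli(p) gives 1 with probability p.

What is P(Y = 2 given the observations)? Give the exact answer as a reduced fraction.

Enumerate traces; 8 have nonzero weight after conditioning:
  (Y=0, X=1, Z=1) weight 1/54
  (Y=0, X=2, Z=1) weight 1/54
  (Y=1, X=1, Z=0) weight 1/18
  (Y=1, X=1, Z=3) weight 2/27
  (Y=1, X=2, Z=0) weight 1/18
  (Y=1, X=2, Z=3) weight 2/27
  (Y=2, X=1, Z=2) weight 1/24
  (Y=2, X=2, Z=2) weight 1/24
Group by Y:
  weight(Y=0) = 1/27
  weight(Y=1) = 7/27
  weight(Y=2) = 1/12
Total weight = 1/27 + 7/27 + 1/12 = 41/108
P(Y=0 | obs) = 1/27 / 41/108 = 4/41
P(Y=1 | obs) = 7/27 / 41/108 = 28/41
P(Y=2 | obs) = 1/12 / 41/108 = 9/41

P(Y = 2 | obs) = 9/41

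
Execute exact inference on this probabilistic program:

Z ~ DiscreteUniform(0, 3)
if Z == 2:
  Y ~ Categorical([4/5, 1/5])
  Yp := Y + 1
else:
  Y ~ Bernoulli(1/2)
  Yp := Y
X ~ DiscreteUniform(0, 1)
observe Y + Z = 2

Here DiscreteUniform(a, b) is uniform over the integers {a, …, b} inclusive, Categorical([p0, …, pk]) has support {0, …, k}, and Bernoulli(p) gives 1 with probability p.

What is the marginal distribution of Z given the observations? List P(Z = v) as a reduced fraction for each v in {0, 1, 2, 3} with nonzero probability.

P(Z=1) = 5/13, P(Z=2) = 8/13

Enumerate traces; 4 have nonzero weight after conditioning:
  (Z=1, Y=1, X=0) weight 1/16
  (Z=1, Y=1, X=1) weight 1/16
  (Z=2, Y=0, X=0) weight 1/10
  (Z=2, Y=0, X=1) weight 1/10
Group by Z:
  weight(Z=1) = 1/8
  weight(Z=2) = 1/5
Total weight = 1/8 + 1/5 = 13/40
P(Z=1 | obs) = 1/8 / 13/40 = 5/13
P(Z=2 | obs) = 1/5 / 13/40 = 8/13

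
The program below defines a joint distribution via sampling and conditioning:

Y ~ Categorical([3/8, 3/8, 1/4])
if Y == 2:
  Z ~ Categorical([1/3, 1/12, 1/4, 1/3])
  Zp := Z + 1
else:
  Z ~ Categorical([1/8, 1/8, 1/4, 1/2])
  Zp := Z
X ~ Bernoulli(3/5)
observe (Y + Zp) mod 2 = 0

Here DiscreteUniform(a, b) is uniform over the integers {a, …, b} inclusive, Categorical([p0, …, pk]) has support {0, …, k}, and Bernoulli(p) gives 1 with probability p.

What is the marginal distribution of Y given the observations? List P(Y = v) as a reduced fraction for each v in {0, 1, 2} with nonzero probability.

Enumerate traces; 12 have nonzero weight after conditioning:
  (Y=0, Z=0, X=0) weight 3/160
  (Y=0, Z=0, X=1) weight 9/320
  (Y=0, Z=2, X=0) weight 3/80
  (Y=0, Z=2, X=1) weight 9/160
  (Y=1, Z=1, X=0) weight 3/160
  (Y=1, Z=1, X=1) weight 9/320
  (Y=1, Z=3, X=0) weight 3/40
  (Y=1, Z=3, X=1) weight 9/80
  (Y=2, Z=1, X=0) weight 1/120
  … 3 more
Group by Y:
  weight(Y=0) = 9/64
  weight(Y=1) = 15/64
  weight(Y=2) = 5/48
Total weight = 9/64 + 15/64 + 5/48 = 23/48
P(Y=0 | obs) = 9/64 / 23/48 = 27/92
P(Y=1 | obs) = 15/64 / 23/48 = 45/92
P(Y=2 | obs) = 5/48 / 23/48 = 5/23

P(Y=0) = 27/92, P(Y=1) = 45/92, P(Y=2) = 5/23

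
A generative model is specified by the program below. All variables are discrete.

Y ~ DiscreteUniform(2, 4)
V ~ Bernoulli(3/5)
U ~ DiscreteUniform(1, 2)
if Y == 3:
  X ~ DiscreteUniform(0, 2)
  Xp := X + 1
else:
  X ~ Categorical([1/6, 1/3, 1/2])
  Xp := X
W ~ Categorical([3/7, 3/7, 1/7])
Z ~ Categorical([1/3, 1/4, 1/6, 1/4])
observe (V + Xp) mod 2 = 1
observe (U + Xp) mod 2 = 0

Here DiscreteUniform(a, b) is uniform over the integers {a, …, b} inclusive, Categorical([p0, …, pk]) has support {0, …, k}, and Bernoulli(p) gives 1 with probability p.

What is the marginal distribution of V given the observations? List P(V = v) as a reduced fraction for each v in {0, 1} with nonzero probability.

P(V=0) = 8/23, P(V=1) = 15/23

Enumerate traces; 108 have nonzero weight after conditioning:
  (Y=2, V=0, U=1, X=1, W=0, Z=0) weight 1/315
  (Y=2, V=0, U=1, X=1, W=0, Z=1) weight 1/420
  (Y=2, V=0, U=1, X=1, W=0, Z=2) weight 1/630
  (Y=2, V=0, U=1, X=1, W=0, Z=3) weight 1/420
  (Y=2, V=0, U=1, X=1, W=1, Z=0) weight 1/315
  (Y=2, V=0, U=1, X=1, W=1, Z=1) weight 1/420
  (Y=2, V=0, U=1, X=1, W=1, Z=2) weight 1/630
  (Y=2, V=0, U=1, X=1, W=1, Z=3) weight 1/420
  (Y=2, V=1, U=2, X=0, W=0, Z=0) weight 1/420
  … 99 more
Group by V:
  weight(V=0) = 4/45
  weight(V=1) = 1/6
Total weight = 4/45 + 1/6 = 23/90
P(V=0 | obs) = 4/45 / 23/90 = 8/23
P(V=1 | obs) = 1/6 / 23/90 = 15/23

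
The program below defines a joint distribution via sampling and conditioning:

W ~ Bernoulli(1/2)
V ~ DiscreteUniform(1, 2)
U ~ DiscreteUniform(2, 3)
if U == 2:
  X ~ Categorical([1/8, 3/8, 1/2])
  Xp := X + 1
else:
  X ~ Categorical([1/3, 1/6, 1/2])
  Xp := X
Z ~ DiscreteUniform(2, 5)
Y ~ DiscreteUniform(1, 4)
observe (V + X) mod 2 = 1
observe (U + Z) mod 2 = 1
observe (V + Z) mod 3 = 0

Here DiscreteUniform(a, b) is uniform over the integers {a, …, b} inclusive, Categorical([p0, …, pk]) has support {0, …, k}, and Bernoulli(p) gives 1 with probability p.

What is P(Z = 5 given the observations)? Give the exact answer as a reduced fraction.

Enumerate traces; 40 have nonzero weight after conditioning:
  (W=0, V=1, U=2, X=0, Z=5, Y=1) weight 1/1024
  (W=0, V=1, U=2, X=0, Z=5, Y=2) weight 1/1024
  (W=0, V=1, U=2, X=0, Z=5, Y=3) weight 1/1024
  (W=0, V=1, U=2, X=0, Z=5, Y=4) weight 1/1024
  (W=0, V=1, U=2, X=2, Z=5, Y=1) weight 1/256
  (W=0, V=1, U=2, X=2, Z=5, Y=2) weight 1/256
  (W=0, V=1, U=2, X=2, Z=5, Y=3) weight 1/256
  (W=0, V=1, U=2, X=2, Z=5, Y=4) weight 1/256
  (W=0, V=1, U=3, X=0, Z=2, Y=1) weight 1/384
  (W=0, V=2, U=3, X=1, Z=4, Y=1) weight 1/768
  … 30 more
Group by Z:
  weight(Z=2) = 5/96
  weight(Z=4) = 1/96
  weight(Z=5) = 5/128
Total weight = 5/96 + 1/96 + 5/128 = 13/128
P(Z=2 | obs) = 5/96 / 13/128 = 20/39
P(Z=4 | obs) = 1/96 / 13/128 = 4/39
P(Z=5 | obs) = 5/128 / 13/128 = 5/13

P(Z = 5 | obs) = 5/13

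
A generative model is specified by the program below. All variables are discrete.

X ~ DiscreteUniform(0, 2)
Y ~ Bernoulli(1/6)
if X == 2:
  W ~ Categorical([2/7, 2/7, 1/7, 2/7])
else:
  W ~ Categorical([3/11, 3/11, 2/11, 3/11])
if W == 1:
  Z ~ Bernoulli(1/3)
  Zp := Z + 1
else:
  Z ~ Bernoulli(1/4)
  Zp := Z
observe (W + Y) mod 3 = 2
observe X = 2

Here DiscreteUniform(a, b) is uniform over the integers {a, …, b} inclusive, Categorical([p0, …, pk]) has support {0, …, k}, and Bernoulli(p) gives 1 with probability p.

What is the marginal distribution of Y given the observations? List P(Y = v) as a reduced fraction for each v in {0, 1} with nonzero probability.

Enumerate traces; 4 have nonzero weight after conditioning:
  (X=2, Y=0, W=2, Z=0) weight 5/168
  (X=2, Y=0, W=2, Z=1) weight 5/504
  (X=2, Y=1, W=1, Z=0) weight 2/189
  (X=2, Y=1, W=1, Z=1) weight 1/189
Group by Y:
  weight(Y=0) = 5/126
  weight(Y=1) = 1/63
Total weight = 5/126 + 1/63 = 1/18
P(Y=0 | obs) = 5/126 / 1/18 = 5/7
P(Y=1 | obs) = 1/63 / 1/18 = 2/7

P(Y=0) = 5/7, P(Y=1) = 2/7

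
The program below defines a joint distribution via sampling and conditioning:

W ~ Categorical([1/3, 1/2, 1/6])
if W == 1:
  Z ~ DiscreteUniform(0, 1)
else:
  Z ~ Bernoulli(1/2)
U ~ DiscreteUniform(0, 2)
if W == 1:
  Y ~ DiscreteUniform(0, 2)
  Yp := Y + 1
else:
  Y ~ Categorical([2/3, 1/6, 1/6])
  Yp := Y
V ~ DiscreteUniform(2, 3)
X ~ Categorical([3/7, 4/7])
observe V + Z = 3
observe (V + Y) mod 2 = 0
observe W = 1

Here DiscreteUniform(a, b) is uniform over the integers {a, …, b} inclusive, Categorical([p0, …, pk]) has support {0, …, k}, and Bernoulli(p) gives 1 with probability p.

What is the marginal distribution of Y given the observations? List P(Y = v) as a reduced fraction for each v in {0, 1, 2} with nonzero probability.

P(Y=0) = 1/3, P(Y=1) = 1/3, P(Y=2) = 1/3

Enumerate traces; 18 have nonzero weight after conditioning:
  (W=1, Z=0, U=0, Y=1, V=3, X=0) weight 1/168
  (W=1, Z=0, U=0, Y=1, V=3, X=1) weight 1/126
  (W=1, Z=0, U=1, Y=1, V=3, X=0) weight 1/168
  (W=1, Z=0, U=1, Y=1, V=3, X=1) weight 1/126
  (W=1, Z=0, U=2, Y=1, V=3, X=0) weight 1/168
  (W=1, Z=0, U=2, Y=1, V=3, X=1) weight 1/126
  (W=1, Z=1, U=0, Y=0, V=2, X=0) weight 1/168
  (W=1, Z=1, U=0, Y=0, V=2, X=1) weight 1/126
  (W=1, Z=1, U=0, Y=2, V=2, X=0) weight 1/168
  … 9 more
Group by Y:
  weight(Y=0) = 1/24
  weight(Y=1) = 1/24
  weight(Y=2) = 1/24
Total weight = 1/24 + 1/24 + 1/24 = 1/8
P(Y=0 | obs) = 1/24 / 1/8 = 1/3
P(Y=1 | obs) = 1/24 / 1/8 = 1/3
P(Y=2 | obs) = 1/24 / 1/8 = 1/3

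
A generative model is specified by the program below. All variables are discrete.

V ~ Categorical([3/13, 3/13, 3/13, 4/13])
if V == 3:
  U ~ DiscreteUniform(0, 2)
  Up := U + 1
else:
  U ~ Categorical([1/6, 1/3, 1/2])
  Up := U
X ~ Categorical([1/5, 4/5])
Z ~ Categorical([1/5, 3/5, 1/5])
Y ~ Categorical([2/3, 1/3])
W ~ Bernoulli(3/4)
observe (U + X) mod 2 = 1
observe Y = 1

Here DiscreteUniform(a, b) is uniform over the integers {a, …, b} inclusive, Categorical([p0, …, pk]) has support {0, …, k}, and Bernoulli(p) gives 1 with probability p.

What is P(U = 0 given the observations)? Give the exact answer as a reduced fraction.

Enumerate traces; 72 have nonzero weight after conditioning:
  (V=0, U=0, X=1, Z=0, Y=1, W=0) weight 1/1950
  (V=0, U=0, X=1, Z=0, Y=1, W=1) weight 1/650
  (V=0, U=0, X=1, Z=1, Y=1, W=0) weight 1/650
  (V=0, U=0, X=1, Z=1, Y=1, W=1) weight 3/650
  (V=0, U=0, X=1, Z=2, Y=1, W=0) weight 1/1950
  (V=0, U=0, X=1, Z=2, Y=1, W=1) weight 1/650
  (V=0, U=1, X=0, Z=0, Y=1, W=0) weight 1/3900
  (V=0, U=1, X=0, Z=0, Y=1, W=1) weight 1/1300
  (V=0, U=2, X=1, Z=0, Y=1, W=0) weight 1/650
  … 63 more
Group by U:
  weight(U=0) = 34/585
  weight(U=1) = 1/45
  weight(U=2) = 14/117
Total weight = 34/585 + 1/45 + 14/117 = 1/5
P(U=0 | obs) = 34/585 / 1/5 = 34/117
P(U=1 | obs) = 1/45 / 1/5 = 1/9
P(U=2 | obs) = 14/117 / 1/5 = 70/117

P(U = 0 | obs) = 34/117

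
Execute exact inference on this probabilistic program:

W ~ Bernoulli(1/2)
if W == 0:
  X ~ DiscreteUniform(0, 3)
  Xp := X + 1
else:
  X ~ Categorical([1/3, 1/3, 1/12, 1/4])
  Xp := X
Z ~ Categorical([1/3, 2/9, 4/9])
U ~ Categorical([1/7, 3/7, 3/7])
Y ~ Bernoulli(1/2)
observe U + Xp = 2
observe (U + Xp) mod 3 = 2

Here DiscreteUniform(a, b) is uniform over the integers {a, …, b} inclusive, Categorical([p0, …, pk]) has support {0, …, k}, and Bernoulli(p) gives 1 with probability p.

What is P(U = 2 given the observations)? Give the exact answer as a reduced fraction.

P(U = 2 | obs) = 12/37

Enumerate traces; 30 have nonzero weight after conditioning:
  (W=0, X=0, Z=0, U=1, Y=0) weight 1/112
  (W=0, X=0, Z=0, U=1, Y=1) weight 1/112
  (W=0, X=0, Z=1, U=1, Y=0) weight 1/168
  (W=0, X=0, Z=1, U=1, Y=1) weight 1/168
  (W=0, X=0, Z=2, U=1, Y=0) weight 1/84
  (W=0, X=0, Z=2, U=1, Y=1) weight 1/84
  (W=0, X=1, Z=0, U=0, Y=0) weight 1/336
  (W=0, X=1, Z=0, U=0, Y=1) weight 1/336
  (W=1, X=0, Z=0, U=2, Y=0) weight 1/84
  … 21 more
Group by U:
  weight(U=0) = 1/42
  weight(U=1) = 1/8
  weight(U=2) = 1/14
Total weight = 1/42 + 1/8 + 1/14 = 37/168
P(U=0 | obs) = 1/42 / 37/168 = 4/37
P(U=1 | obs) = 1/8 / 37/168 = 21/37
P(U=2 | obs) = 1/14 / 37/168 = 12/37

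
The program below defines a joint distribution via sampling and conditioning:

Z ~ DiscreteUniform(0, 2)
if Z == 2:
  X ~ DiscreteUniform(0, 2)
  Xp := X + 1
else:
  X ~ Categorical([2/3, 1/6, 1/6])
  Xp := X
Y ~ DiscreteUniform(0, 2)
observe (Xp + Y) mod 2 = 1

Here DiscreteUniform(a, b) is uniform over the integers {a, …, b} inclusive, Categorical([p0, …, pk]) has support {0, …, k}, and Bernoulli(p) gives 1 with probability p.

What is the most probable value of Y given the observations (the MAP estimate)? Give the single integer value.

Enumerate traces; 13 have nonzero weight after conditioning:
  (Z=0, X=0, Y=1) weight 2/27
  (Z=0, X=1, Y=0) weight 1/54
  (Z=0, X=1, Y=2) weight 1/54
  (Z=0, X=2, Y=1) weight 1/54
  (Z=1, X=0, Y=1) weight 2/27
  (Z=1, X=1, Y=0) weight 1/54
  (Z=1, X=1, Y=2) weight 1/54
  (Z=1, X=2, Y=1) weight 1/54
  … 5 more
Group by Y:
  weight(Y=0) = 1/9
  weight(Y=1) = 2/9
  weight(Y=2) = 1/9
Total weight = 1/9 + 2/9 + 1/9 = 4/9
P(Y=0 | obs) = 1/9 / 4/9 = 1/4
P(Y=1 | obs) = 2/9 / 4/9 = 1/2
P(Y=2 | obs) = 1/9 / 4/9 = 1/4
argmax = 1

argmax_v P(Y = v | obs) = 1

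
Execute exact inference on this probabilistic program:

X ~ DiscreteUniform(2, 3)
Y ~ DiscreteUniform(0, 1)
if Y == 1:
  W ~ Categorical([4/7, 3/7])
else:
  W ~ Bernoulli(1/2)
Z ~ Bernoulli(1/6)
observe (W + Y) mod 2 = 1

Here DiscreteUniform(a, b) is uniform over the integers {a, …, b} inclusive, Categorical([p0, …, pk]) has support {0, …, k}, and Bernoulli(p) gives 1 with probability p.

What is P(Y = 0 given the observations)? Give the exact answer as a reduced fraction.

P(Y = 0 | obs) = 7/15

Enumerate traces; 8 have nonzero weight after conditioning:
  (X=2, Y=0, W=1, Z=0) weight 5/48
  (X=2, Y=0, W=1, Z=1) weight 1/48
  (X=2, Y=1, W=0, Z=0) weight 5/42
  (X=2, Y=1, W=0, Z=1) weight 1/42
  (X=3, Y=0, W=1, Z=0) weight 5/48
  (X=3, Y=0, W=1, Z=1) weight 1/48
  (X=3, Y=1, W=0, Z=0) weight 5/42
  (X=3, Y=1, W=0, Z=1) weight 1/42
Group by Y:
  weight(Y=0) = 1/4
  weight(Y=1) = 2/7
Total weight = 1/4 + 2/7 = 15/28
P(Y=0 | obs) = 1/4 / 15/28 = 7/15
P(Y=1 | obs) = 2/7 / 15/28 = 8/15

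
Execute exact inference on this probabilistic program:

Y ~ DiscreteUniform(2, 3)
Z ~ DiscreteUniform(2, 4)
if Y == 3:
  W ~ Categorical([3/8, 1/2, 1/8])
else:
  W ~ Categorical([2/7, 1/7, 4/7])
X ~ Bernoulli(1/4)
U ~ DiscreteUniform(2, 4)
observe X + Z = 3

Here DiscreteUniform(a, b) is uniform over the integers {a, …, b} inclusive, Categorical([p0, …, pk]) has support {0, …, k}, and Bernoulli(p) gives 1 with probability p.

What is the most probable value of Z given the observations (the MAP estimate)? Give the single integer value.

Enumerate traces; 36 have nonzero weight after conditioning:
  (Y=2, Z=2, W=0, X=1, U=2) weight 1/252
  (Y=2, Z=2, W=0, X=1, U=3) weight 1/252
  (Y=2, Z=2, W=0, X=1, U=4) weight 1/252
  (Y=2, Z=2, W=1, X=1, U=2) weight 1/504
  (Y=2, Z=2, W=1, X=1, U=3) weight 1/504
  (Y=2, Z=2, W=1, X=1, U=4) weight 1/504
  (Y=2, Z=2, W=2, X=1, U=2) weight 1/126
  (Y=2, Z=2, W=2, X=1, U=3) weight 1/126
  (Y=2, Z=3, W=0, X=0, U=2) weight 1/84
  … 27 more
Group by Z:
  weight(Z=2) = 1/12
  weight(Z=3) = 1/4
Total weight = 1/12 + 1/4 = 1/3
P(Z=2 | obs) = 1/12 / 1/3 = 1/4
P(Z=3 | obs) = 1/4 / 1/3 = 3/4
argmax = 3

argmax_v P(Z = v | obs) = 3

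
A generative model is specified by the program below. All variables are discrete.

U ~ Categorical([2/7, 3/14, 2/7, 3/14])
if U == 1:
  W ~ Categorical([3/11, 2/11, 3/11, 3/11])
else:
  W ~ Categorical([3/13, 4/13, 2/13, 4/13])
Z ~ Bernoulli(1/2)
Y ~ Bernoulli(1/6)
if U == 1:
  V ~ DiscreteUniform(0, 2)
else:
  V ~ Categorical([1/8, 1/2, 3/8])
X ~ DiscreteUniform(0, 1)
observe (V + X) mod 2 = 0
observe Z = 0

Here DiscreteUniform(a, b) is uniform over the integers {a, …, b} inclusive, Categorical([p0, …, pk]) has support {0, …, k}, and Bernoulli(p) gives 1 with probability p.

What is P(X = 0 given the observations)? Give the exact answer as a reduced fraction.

Enumerate traces; 96 have nonzero weight after conditioning:
  (U=0, W=0, Z=0, Y=0, V=0, X=0) weight 5/2912
  (U=0, W=0, Z=0, Y=0, V=1, X=1) weight 5/728
  (U=0, W=0, Z=0, Y=0, V=2, X=0) weight 15/2912
  (U=0, W=0, Z=0, Y=1, V=0, X=0) weight 1/2912
  (U=0, W=0, Z=0, Y=1, V=1, X=1) weight 1/728
  (U=0, W=0, Z=0, Y=1, V=2, X=0) weight 3/2912
  (U=0, W=1, Z=0, Y=0, V=0, X=0) weight 5/2184
  (U=0, W=1, Z=0, Y=0, V=1, X=1) weight 5/546
  … 88 more
Group by X:
  weight(X=0) = 15/112
  weight(X=1) = 13/112
Total weight = 15/112 + 13/112 = 1/4
P(X=0 | obs) = 15/112 / 1/4 = 15/28
P(X=1 | obs) = 13/112 / 1/4 = 13/28

P(X = 0 | obs) = 15/28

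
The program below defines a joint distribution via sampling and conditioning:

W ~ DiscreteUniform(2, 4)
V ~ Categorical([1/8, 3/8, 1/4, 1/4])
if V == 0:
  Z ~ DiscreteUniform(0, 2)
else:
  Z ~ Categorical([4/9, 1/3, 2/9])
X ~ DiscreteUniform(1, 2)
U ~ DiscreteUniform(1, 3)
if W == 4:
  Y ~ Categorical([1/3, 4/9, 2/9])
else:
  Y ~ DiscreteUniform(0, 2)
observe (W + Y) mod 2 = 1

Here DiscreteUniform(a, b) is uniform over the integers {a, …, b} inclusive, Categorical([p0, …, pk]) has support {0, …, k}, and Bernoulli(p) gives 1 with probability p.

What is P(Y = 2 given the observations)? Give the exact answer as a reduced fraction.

Enumerate traces; 288 have nonzero weight after conditioning:
  (W=2, V=0, Z=0, X=1, U=1, Y=1) weight 1/1296
  (W=2, V=0, Z=0, X=1, U=2, Y=1) weight 1/1296
  (W=2, V=0, Z=0, X=1, U=3, Y=1) weight 1/1296
  (W=2, V=0, Z=0, X=2, U=1, Y=1) weight 1/1296
  (W=2, V=0, Z=0, X=2, U=2, Y=1) weight 1/1296
  (W=2, V=0, Z=0, X=2, U=3, Y=1) weight 1/1296
  (W=2, V=0, Z=1, X=1, U=1, Y=1) weight 1/1296
  (W=2, V=0, Z=1, X=1, U=2, Y=1) weight 1/1296
  (W=3, V=0, Z=0, X=1, U=1, Y=0) weight 1/1296
  (W=3, V=0, Z=0, X=1, U=1, Y=2) weight 1/1296
  … 278 more
Group by Y:
  weight(Y=0) = 1/9
  weight(Y=1) = 7/27
  weight(Y=2) = 1/9
Total weight = 1/9 + 7/27 + 1/9 = 13/27
P(Y=0 | obs) = 1/9 / 13/27 = 3/13
P(Y=1 | obs) = 7/27 / 13/27 = 7/13
P(Y=2 | obs) = 1/9 / 13/27 = 3/13

P(Y = 2 | obs) = 3/13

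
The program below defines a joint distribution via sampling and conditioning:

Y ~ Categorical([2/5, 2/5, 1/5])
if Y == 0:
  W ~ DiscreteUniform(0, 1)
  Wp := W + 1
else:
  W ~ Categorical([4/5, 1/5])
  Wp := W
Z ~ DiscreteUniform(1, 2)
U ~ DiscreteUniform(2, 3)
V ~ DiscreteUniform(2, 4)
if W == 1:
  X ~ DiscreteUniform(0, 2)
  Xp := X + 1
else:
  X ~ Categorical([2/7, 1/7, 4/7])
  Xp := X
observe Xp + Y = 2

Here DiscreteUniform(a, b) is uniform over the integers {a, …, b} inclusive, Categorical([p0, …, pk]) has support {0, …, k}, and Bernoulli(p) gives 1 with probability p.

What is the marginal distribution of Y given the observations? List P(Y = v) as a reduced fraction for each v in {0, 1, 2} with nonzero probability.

P(Y=0) = 95/157, P(Y=1) = 38/157, P(Y=2) = 24/157

Enumerate traces; 60 have nonzero weight after conditioning:
  (Y=0, W=0, Z=1, U=2, V=2, X=2) weight 1/105
  (Y=0, W=0, Z=1, U=2, V=3, X=2) weight 1/105
  (Y=0, W=0, Z=1, U=2, V=4, X=2) weight 1/105
  (Y=0, W=0, Z=1, U=3, V=2, X=2) weight 1/105
  (Y=0, W=0, Z=1, U=3, V=3, X=2) weight 1/105
  (Y=0, W=0, Z=1, U=3, V=4, X=2) weight 1/105
  (Y=0, W=0, Z=2, U=2, V=2, X=2) weight 1/105
  (Y=0, W=0, Z=2, U=2, V=3, X=2) weight 1/105
  (Y=1, W=0, Z=1, U=2, V=2, X=1) weight 2/525
  (Y=2, W=0, Z=1, U=2, V=2, X=0) weight 2/525
  … 50 more
Group by Y:
  weight(Y=0) = 19/105
  weight(Y=1) = 38/525
  weight(Y=2) = 8/175
Total weight = 19/105 + 38/525 + 8/175 = 157/525
P(Y=0 | obs) = 19/105 / 157/525 = 95/157
P(Y=1 | obs) = 38/525 / 157/525 = 38/157
P(Y=2 | obs) = 8/175 / 157/525 = 24/157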